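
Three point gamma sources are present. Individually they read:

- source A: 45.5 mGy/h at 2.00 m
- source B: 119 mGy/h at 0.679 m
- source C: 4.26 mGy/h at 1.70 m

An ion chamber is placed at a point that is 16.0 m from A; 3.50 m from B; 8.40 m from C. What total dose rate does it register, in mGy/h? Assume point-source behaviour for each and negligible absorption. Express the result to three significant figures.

5.36 mGy/h

Each source contributes Iᵢ·(dᵢ/rᵢ)²; contributions add.
A: 45.5 × (2.00/16.0)² = 0.7109 mGy/h
B: 119 × (0.679/3.50)² = 4.479 mGy/h
C: 4.26 × (1.70/8.40)² = 0.1745 mGy/h
Total = 0.7109 + 4.479 + 0.1745 = 5.364 mGy/h.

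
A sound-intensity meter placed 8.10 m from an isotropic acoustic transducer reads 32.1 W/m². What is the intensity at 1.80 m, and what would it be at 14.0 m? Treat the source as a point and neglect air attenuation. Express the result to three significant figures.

650 W/m²; 10.7 W/m²

Applying the 1/r² law,
At 1.80 m: (8.10/1.80)² = 20.25, so 32.1 × 20.25 = 650.0 W/m²
At 14.0 m: (1.80/14.0)² = 0.01653, so 650.0 × 0.01653 = 10.74 W/m².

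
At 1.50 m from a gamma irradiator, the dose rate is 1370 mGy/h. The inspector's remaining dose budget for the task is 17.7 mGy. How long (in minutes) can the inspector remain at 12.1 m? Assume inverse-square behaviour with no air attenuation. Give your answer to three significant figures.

Using I₁d₁² = I₂d₂², rate at 12.1 m:
1370 × (1.50/12.1)² = 1370 × 0.01537 = 21.06 mGy/h.
Stay time = 17.7 mGy ÷ 21.06 mGy/h = 0.8405 h = 50.43 min.

50.4 min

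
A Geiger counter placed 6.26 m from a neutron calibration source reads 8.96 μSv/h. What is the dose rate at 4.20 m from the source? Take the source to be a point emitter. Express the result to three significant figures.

19.9 μSv/h

Intensity scales as (d₁/d₂)², so scaling from 6.26 m to 4.20 m:
(6.26/4.20)² = 2.222, so 8.96 × 2.222 = 19.91 μSv/h.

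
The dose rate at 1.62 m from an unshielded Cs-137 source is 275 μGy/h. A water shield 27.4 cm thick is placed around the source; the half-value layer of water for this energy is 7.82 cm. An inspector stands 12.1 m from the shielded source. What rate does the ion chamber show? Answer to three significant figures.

0.435 μGy/h

Distance alone: 275 × (1.62/12.1)² = 275 × 0.01793 = 4.931 μGy/h.
Shield: 27.4/7.82 = 3.504 half-value layers → attenuation 2^(−3.504) = 0.08814.
Combined: 4.931 × 0.08814 = 0.4346 μGy/h.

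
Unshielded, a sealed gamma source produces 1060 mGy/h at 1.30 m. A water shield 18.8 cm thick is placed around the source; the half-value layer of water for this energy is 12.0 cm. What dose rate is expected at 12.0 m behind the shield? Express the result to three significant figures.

Distance alone: 1060 × (1.30/12.0)² = 1060 × 0.01174 = 12.44 mGy/h.
Shield: 18.8/12.0 = 1.567 half-value layers → attenuation 2^(−1.567) = 0.3375.
Combined: 12.44 × 0.3375 = 4.199 mGy/h.

4.20 mGy/h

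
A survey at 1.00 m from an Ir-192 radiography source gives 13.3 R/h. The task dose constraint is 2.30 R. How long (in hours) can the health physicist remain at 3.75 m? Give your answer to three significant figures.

2.43 h

Intensity scales as (d₁/d₂)², so rate at 3.75 m:
(1.00/3.75)² = 0.07111, so 13.3 × 0.07111 = 0.9458 R/h.
Stay time = 2.30 R ÷ 0.9458 R/h = 2.432 h.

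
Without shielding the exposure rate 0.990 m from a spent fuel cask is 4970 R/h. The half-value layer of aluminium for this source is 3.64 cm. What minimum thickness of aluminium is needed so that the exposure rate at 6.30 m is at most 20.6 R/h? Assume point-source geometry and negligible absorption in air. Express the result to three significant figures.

At 6.30 m, distance alone gives (0.990/6.30)² = 0.02469, so 4970 × 0.02469 = 122.7 R/h.
Further attenuation needed: 122.7/20.6 = 5.956.
n = log₂(5.956) = 2.574 half-value layers.
Thickness = 2.574 × 3.64 cm = 9.369 cm.

9.37 cm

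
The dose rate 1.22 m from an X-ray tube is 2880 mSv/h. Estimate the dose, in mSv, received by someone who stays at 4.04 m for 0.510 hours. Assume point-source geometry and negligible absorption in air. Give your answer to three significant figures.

Since intensity falls as 1/r², rate at 4.04 m:
(1.22/4.04)² = 0.09119, so 2880 × 0.09119 = 262.6 mSv/h.
Dose = rate × time = 262.6 mSv/h × 0.5100 h = 133.9 mSv.

134 mSv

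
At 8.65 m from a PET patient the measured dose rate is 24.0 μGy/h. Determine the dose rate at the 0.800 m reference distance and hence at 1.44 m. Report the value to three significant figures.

2810 μGy/h; 866 μGy/h

Applying the 1/r² law,
At 0.800 m: (8.65/0.800)² = 116.9, so 24.0 × 116.9 = 2806 μGy/h
At 1.44 m: (0.800/1.44)² = 0.3086, so 2806 × 0.3086 = 865.9 μGy/h.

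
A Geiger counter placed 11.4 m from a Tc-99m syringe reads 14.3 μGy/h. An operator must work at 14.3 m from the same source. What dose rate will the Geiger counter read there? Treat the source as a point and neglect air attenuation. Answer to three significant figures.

By the inverse-square law, scaling from 11.4 m to 14.3 m:
(11.4/14.3)² = 0.6355, so 14.3 × 0.6355 = 9.088 μGy/h.

9.09 μGy/h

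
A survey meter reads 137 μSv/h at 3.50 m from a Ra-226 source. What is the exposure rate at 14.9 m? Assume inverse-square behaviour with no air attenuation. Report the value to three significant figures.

7.56 μSv/h

Using I₁d₁² = I₂d₂², the rate at 14.9 m is
137 × (3.50/14.9)² = 137 × 0.05518 = 7.560 μSv/h.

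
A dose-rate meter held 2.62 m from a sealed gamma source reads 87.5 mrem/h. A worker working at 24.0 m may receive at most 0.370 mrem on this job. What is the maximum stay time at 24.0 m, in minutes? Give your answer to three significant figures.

Applying the 1/r² law, rate at 24.0 m:
(2.62/24.0)² = 0.01192, so 87.5 × 0.01192 = 1.043 mrem/h.
Stay time = 0.370 mrem ÷ 1.043 mrem/h = 0.3547 h = 21.28 min.

21.3 min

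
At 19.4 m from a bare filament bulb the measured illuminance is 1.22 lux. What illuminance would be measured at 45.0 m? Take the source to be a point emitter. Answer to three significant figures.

0.227 lux

Since intensity falls as 1/r², scaling from 19.4 m to 45.0 m:
(19.4/45.0)² = 0.1859, so 1.22 × 0.1859 = 0.2268 lux.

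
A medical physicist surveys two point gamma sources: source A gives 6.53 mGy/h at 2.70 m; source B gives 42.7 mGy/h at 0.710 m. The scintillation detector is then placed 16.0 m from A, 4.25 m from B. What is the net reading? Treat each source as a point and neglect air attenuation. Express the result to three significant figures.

1.38 mGy/h

By superposition, sum each source's inverse-square contribution:
A: 6.53 × (2.70/16.0)² = 0.1860 mGy/h
B: 42.7 × (0.710/4.25)² = 1.192 mGy/h
Total = 0.1860 + 1.192 = 1.378 mGy/h.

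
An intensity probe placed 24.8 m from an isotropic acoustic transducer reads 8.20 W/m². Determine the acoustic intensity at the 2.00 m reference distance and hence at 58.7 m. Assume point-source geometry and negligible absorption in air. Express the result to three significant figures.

By the inverse-square law,
At 2.00 m: (24.8/2.00)² = 153.8, so 8.20 × 153.8 = 1261 W/m²
At 58.7 m: (2.00/58.7)² = 0.001161, so 1261 × 0.001161 = 1.464 W/m².

1260 W/m²; 1.46 W/m²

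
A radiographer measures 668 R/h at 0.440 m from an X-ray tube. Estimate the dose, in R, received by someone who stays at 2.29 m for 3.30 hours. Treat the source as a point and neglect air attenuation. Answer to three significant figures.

81.4 R

Using I₁d₁² = I₂d₂², rate at 2.29 m:
(0.440/2.29)² = 0.03692, so 668 × 0.03692 = 24.66 R/h.
Dose = rate × time = 24.66 R/h × 3.300 h = 81.38 R.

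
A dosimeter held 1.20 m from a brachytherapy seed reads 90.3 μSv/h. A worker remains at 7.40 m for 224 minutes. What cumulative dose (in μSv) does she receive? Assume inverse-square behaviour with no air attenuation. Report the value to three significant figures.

8.87 μSv

By the inverse-square law, rate at 7.40 m:
90.3 × (1.20/7.40)² = 90.3 × 0.02630 = 2.375 μSv/h.
Dose = rate × time = 2.375 μSv/h × 3.733 h = 8.866 μSv.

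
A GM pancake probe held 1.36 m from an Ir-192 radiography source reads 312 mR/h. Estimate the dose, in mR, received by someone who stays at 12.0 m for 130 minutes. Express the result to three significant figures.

8.68 mR

Intensity scales as (d₁/d₂)², so rate at 12.0 m:
312 × (1.36/12.0)² = 312 × 0.01284 = 4.006 mR/h.
Dose = rate × time = 4.006 mR/h × 2.167 h = 8.681 mR.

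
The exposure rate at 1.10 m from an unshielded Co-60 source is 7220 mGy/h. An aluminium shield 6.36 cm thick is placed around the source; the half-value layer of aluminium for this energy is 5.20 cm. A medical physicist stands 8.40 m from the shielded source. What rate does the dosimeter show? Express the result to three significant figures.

Distance alone: (1.10/8.40)² = 0.01715, so 7220 × 0.01715 = 123.8 mGy/h.
Shield: 6.36/5.20 = 1.223 half-value layers → attenuation 2^(−1.223) = 0.4284.
Combined: 123.8 × 0.4284 = 53.04 mGy/h.

53.0 mGy/h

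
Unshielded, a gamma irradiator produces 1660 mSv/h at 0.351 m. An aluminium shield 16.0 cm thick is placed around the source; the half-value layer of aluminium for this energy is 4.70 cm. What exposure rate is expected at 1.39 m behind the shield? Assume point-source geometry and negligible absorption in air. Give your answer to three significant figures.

10.0 mSv/h

Distance alone: 1660 × (0.351/1.39)² = 1660 × 0.06377 = 105.9 mSv/h.
Shield: 16.0/4.70 = 3.404 half-value layers → attenuation 2^(−3.404) = 0.09447.
Combined: 105.9 × 0.09447 = 10.00 mSv/h.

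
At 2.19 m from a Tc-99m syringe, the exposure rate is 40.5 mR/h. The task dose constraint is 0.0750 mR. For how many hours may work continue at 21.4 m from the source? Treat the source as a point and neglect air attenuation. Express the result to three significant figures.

0.177 h

By the inverse-square law, rate at 21.4 m:
(2.19/21.4)² = 0.01047, so 40.5 × 0.01047 = 0.4240 mR/h.
Stay time = 0.0750 mR ÷ 0.4240 mR/h = 0.1769 h.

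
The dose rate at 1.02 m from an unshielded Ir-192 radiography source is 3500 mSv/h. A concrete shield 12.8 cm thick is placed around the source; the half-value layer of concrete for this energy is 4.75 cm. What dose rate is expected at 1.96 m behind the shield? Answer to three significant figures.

Distance alone: (1.02/1.96)² = 0.2708, so 3500 × 0.2708 = 947.8 mSv/h.
Shield: 12.8/4.75 = 2.695 half-value layers → attenuation 2^(−2.695) = 0.1544.
Combined: 947.8 × 0.1544 = 146.3 mSv/h.

146 mSv/h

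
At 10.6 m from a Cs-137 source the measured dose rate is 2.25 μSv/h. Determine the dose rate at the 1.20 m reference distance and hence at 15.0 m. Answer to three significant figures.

Using I₁d₁² = I₂d₂²,
At 1.20 m: 2.25 × (10.6/1.20)² = 2.25 × 78.03 = 175.6 μSv/h
At 15.0 m: 175.6 × (1.20/15.0)² = 175.6 × 0.006400 = 1.124 μSv/h.

176 μSv/h; 1.12 μSv/h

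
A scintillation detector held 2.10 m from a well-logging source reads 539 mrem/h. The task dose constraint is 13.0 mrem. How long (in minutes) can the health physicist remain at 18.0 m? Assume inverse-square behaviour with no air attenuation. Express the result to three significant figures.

Since intensity falls as 1/r², rate at 18.0 m:
(2.10/18.0)² = 0.01361, so 539 × 0.01361 = 7.336 mrem/h.
Stay time = 13.0 mrem ÷ 7.336 mrem/h = 1.772 h = 106.3 min.

106 min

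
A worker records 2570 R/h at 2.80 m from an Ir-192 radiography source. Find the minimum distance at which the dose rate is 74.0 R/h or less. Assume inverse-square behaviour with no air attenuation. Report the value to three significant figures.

16.5 m

Since intensity falls as 1/r², d₂ = d₁·√(I₁/I₂).
I₁/I₂ = 2570/74.0 = 34.73, so d₂ = 2.80 × √34.73 = 16.50 m.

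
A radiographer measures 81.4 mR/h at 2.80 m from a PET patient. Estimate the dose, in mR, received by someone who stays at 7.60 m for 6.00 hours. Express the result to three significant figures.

66.3 mR

Using I₁d₁² = I₂d₂², rate at 7.60 m:
(2.80/7.60)² = 0.1357, so 81.4 × 0.1357 = 11.05 mR/h.
Dose = rate × time = 11.05 mR/h × 6.000 h = 66.30 mR.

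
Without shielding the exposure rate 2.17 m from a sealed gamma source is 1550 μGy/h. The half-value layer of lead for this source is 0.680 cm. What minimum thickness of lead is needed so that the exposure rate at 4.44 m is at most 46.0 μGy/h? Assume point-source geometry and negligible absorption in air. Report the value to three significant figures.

2.05 cm

At 4.44 m, distance alone gives (2.17/4.44)² = 0.2389, so 1550 × 0.2389 = 370.3 μGy/h.
Further attenuation needed: 370.3/46.0 = 8.050.
n = log₂(8.050) = 3.009 half-value layers.
Thickness = 3.009 × 0.680 cm = 2.046 cm.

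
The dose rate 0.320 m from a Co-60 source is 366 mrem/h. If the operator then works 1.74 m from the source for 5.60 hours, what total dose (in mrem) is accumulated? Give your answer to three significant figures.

69.3 mrem

Applying the 1/r² law, rate at 1.74 m:
366 × (0.320/1.74)² = 366 × 0.03382 = 12.38 mrem/h.
Dose = rate × time = 12.38 mrem/h × 5.600 h = 69.33 mrem.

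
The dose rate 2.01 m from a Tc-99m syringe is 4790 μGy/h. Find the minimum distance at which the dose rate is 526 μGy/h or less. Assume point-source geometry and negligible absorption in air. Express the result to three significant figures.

6.07 m

By the inverse-square law, d₂ = d₁·√(I₁/I₂).
I₁/I₂ = 4790/526 = 9.106, so d₂ = 2.01 × √9.106 = 6.065 m.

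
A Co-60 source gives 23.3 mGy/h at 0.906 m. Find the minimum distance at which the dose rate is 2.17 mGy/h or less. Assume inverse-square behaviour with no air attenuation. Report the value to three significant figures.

2.97 m

By the inverse-square law, d₂ = d₁·√(I₁/I₂).
I₁/I₂ = 23.3/2.17 = 10.74, so d₂ = 0.906 × √10.74 = 2.969 m.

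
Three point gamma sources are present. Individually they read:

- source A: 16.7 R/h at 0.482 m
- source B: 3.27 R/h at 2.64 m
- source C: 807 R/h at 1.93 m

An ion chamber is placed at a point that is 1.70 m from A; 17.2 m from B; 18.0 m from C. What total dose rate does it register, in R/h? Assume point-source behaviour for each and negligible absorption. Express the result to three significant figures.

10.7 R/h

By superposition, sum each source's inverse-square contribution:
A: 16.7 × (0.482/1.70)² = 1.342 R/h
B: 3.27 × (2.64/17.2)² = 0.07704 R/h
C: 807 × (1.93/18.0)² = 9.278 R/h
Total = 1.342 + 0.07704 + 9.278 = 10.70 R/h.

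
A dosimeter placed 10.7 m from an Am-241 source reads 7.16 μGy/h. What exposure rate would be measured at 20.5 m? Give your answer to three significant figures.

Intensity scales as (d₁/d₂)², so scaling from 10.7 m to 20.5 m:
7.16 × (10.7/20.5)² = 7.16 × 0.2724 = 1.950 μGy/h.

1.95 μGy/h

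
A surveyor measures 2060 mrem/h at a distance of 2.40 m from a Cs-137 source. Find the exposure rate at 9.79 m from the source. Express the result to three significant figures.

124 mrem/h

Applying the 1/r² law, the rate at 9.79 m is
(2.40/9.79)² = 0.06010, so 2060 × 0.06010 = 123.8 mrem/h.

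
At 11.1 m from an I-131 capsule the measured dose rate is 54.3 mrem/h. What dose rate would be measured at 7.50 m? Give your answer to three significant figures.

119 mrem/h

Applying the 1/r² law, scaling from 11.1 m to 7.50 m:
(11.1/7.50)² = 2.190, so 54.3 × 2.190 = 118.9 mrem/h.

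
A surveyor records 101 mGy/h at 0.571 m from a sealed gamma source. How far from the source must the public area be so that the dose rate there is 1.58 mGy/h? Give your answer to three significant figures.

4.57 m

Using I₁d₁² = I₂d₂², d₂ = d₁·√(I₁/I₂).
I₁/I₂ = 101/1.58 = 63.92, so d₂ = 0.571 × √63.92 = 4.565 m.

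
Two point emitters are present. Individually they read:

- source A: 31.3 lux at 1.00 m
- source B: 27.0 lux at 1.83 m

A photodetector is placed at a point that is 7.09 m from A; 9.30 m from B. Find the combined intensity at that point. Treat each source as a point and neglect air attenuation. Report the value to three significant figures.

1.67 lux

By superposition, sum each source's inverse-square contribution:
A: 31.3 × (1.00/7.09)² = 0.6227 lux
B: 27.0 × (1.83/9.30)² = 1.045 lux
Total = 0.6227 + 1.045 = 1.668 lux.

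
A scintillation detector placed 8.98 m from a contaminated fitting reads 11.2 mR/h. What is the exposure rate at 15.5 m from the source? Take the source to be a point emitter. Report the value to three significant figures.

3.76 mR/h

Using I₁d₁² = I₂d₂², scaling from 8.98 m to 15.5 m:
11.2 × (8.98/15.5)² = 11.2 × 0.3357 = 3.760 mR/h.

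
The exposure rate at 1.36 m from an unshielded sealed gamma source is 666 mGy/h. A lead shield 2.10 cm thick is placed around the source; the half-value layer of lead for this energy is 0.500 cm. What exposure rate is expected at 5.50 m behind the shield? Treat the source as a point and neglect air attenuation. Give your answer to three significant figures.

2.22 mGy/h

Distance alone: 666 × (1.36/5.50)² = 666 × 0.06114 = 40.72 mGy/h.
Shield: 2.10/0.500 = 4.200 half-value layers → attenuation 2^(−4.200) = 0.05441.
Combined: 40.72 × 0.05441 = 2.216 mGy/h.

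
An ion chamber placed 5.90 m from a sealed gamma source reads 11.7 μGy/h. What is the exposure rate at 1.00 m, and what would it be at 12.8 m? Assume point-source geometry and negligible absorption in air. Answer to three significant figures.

407 μGy/h; 2.49 μGy/h

By the inverse-square law,
At 1.00 m: (5.90/1.00)² = 34.81, so 11.7 × 34.81 = 407.3 μGy/h
At 12.8 m: (1.00/12.8)² = 0.006104, so 407.3 × 0.006104 = 2.486 μGy/h.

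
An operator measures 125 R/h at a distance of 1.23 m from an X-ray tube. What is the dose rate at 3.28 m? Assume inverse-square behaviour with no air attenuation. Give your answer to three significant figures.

17.6 R/h

By the inverse-square law, the rate at 3.28 m is
(1.23/3.28)² = 0.1406, so 125 × 0.1406 = 17.57 R/h.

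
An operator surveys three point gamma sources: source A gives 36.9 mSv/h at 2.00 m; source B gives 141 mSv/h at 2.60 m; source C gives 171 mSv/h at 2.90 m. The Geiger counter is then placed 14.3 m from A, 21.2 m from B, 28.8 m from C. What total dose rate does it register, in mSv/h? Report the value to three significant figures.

By superposition, sum each source's inverse-square contribution:
A: 36.9 × (2.00/14.3)² = 0.7218 mSv/h
B: 141 × (2.60/21.2)² = 2.121 mSv/h
C: 171 × (2.90/28.8)² = 1.734 mSv/h
Total = 0.7218 + 2.121 + 1.734 = 4.577 mSv/h.

4.58 mSv/h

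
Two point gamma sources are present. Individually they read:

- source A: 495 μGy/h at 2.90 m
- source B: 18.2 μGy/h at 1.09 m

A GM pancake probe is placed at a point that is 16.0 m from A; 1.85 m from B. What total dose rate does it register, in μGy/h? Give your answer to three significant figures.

Each source contributes Iᵢ·(dᵢ/rᵢ)²; contributions add.
A: 495 × (2.90/16.0)² = 16.26 μGy/h
B: 18.2 × (1.09/1.85)² = 6.318 μGy/h
Total = 16.26 + 6.318 = 22.58 μGy/h.

22.6 μGy/h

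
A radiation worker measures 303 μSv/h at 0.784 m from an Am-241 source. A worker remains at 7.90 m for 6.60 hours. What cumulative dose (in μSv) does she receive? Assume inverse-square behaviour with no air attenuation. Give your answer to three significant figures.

Using I₁d₁² = I₂d₂², rate at 7.90 m:
(0.784/7.90)² = 0.009849, so 303 × 0.009849 = 2.984 μSv/h.
Dose = rate × time = 2.984 μSv/h × 6.600 h = 19.69 μSv.

19.7 μSv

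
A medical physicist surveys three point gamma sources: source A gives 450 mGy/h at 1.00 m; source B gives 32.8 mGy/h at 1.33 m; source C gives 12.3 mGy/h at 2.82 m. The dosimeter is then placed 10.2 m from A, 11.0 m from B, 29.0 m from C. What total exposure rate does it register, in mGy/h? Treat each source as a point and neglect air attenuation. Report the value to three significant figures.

Each source contributes Iᵢ·(dᵢ/rᵢ)²; contributions add.
A: 450 × (1.00/10.2)² = 4.325 mGy/h
B: 32.8 × (1.33/11.0)² = 0.4795 mGy/h
C: 12.3 × (2.82/29.0)² = 0.1163 mGy/h
Total = 4.325 + 0.4795 + 0.1163 = 4.921 mGy/h.

4.92 mGy/h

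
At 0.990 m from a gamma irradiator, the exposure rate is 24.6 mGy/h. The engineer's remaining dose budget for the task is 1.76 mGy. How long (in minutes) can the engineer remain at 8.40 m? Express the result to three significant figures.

Since intensity falls as 1/r², rate at 8.40 m:
24.6 × (0.990/8.40)² = 24.6 × 0.01389 = 0.3417 mGy/h.
Stay time = 1.76 mGy ÷ 0.3417 mGy/h = 5.151 h = 309.1 min.

309 min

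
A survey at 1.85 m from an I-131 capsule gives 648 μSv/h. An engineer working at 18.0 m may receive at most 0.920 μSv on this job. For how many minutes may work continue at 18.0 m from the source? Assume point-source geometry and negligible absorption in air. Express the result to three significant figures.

8.06 min

Applying the 1/r² law, rate at 18.0 m:
(1.85/18.0)² = 0.01056, so 648 × 0.01056 = 6.843 μSv/h.
Stay time = 0.920 μSv ÷ 6.843 μSv/h = 0.1344 h = 8.064 min.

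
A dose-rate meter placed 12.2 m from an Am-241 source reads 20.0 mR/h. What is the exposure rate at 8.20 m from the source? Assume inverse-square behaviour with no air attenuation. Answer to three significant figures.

Applying the 1/r² law, scaling from 12.2 m to 8.20 m:
(12.2/8.20)² = 2.214, so 20.0 × 2.214 = 44.28 mR/h.

44.3 mR/h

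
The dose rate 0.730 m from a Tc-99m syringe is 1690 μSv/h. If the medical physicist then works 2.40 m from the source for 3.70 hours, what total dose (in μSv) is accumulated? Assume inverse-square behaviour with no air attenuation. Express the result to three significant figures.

579 μSv

Applying the 1/r² law, rate at 2.40 m:
1690 × (0.730/2.40)² = 1690 × 0.09252 = 156.4 μSv/h.
Dose = rate × time = 156.4 μSv/h × 3.700 h = 578.7 μSv.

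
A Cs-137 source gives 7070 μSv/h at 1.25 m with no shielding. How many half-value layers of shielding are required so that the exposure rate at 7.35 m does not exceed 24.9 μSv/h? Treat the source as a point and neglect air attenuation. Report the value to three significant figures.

3.04 half-value layers

At 7.35 m, distance alone gives 7070 × (1.25/7.35)² = 7070 × 0.02892 = 204.5 μSv/h.
Further attenuation needed: 204.5/24.9 = 8.213.
n = log₂(8.213) = 3.038 half-value layers.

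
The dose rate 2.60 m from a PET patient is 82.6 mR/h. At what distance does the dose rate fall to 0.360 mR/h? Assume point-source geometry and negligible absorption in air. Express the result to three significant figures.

Using I₁d₁² = I₂d₂², d₂ = d₁·√(I₁/I₂).
I₁/I₂ = 82.6/0.360 = 229.4, so d₂ = 2.60 × √229.4 = 39.38 m.

39.4 m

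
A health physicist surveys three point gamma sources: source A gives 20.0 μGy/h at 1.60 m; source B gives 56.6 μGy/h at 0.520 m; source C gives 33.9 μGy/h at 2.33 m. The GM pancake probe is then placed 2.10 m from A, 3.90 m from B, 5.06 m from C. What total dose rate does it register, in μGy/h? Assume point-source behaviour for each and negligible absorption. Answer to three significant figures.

19.8 μGy/h

Each source contributes Iᵢ·(dᵢ/rᵢ)²; contributions add.
A: 20.0 × (1.60/2.10)² = 11.61 μGy/h
B: 56.6 × (0.520/3.90)² = 1.006 μGy/h
C: 33.9 × (2.33/5.06)² = 7.188 μGy/h
Total = 11.61 + 1.006 + 7.188 = 19.80 μGy/h.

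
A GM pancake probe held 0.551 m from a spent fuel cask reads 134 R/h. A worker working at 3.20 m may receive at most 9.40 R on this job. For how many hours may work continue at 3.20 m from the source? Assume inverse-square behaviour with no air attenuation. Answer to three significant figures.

Intensity scales as (d₁/d₂)², so rate at 3.20 m:
(0.551/3.20)² = 0.02965, so 134 × 0.02965 = 3.973 R/h.
Stay time = 9.40 R ÷ 3.973 R/h = 2.366 h.

2.37 h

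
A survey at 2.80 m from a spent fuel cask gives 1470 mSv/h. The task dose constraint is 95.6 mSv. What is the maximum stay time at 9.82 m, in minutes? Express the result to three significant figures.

Using I₁d₁² = I₂d₂², rate at 9.82 m:
1470 × (2.80/9.82)² = 1470 × 0.08130 = 119.5 mSv/h.
Stay time = 95.6 mSv ÷ 119.5 mSv/h = 0.8000 h = 48.00 min.

48.0 min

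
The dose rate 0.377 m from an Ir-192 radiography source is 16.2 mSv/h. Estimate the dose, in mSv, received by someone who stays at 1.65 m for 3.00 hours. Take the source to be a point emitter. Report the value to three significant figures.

Applying the 1/r² law, rate at 1.65 m:
(0.377/1.65)² = 0.05221, so 16.2 × 0.05221 = 0.8458 mSv/h.
Dose = rate × time = 0.8458 mSv/h × 3.000 h = 2.537 mSv.

2.54 mSv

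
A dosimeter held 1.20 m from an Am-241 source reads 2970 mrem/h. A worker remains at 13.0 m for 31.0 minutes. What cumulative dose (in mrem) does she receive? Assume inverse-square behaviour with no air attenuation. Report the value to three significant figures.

13.1 mrem

Intensity scales as (d₁/d₂)², so rate at 13.0 m:
2970 × (1.20/13.0)² = 2970 × 0.008521 = 25.31 mrem/h.
Dose = rate × time = 25.31 mrem/h × 0.5167 h = 13.08 mrem.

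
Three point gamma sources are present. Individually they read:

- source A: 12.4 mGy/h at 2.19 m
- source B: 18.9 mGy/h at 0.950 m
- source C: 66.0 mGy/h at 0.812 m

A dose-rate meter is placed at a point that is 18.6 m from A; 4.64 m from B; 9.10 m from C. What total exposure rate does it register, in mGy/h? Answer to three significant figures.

By superposition, sum each source's inverse-square contribution:
A: 12.4 × (2.19/18.6)² = 0.1719 mGy/h
B: 18.9 × (0.950/4.64)² = 0.7923 mGy/h
C: 66.0 × (0.812/9.10)² = 0.5255 mGy/h
Total = 0.1719 + 0.7923 + 0.5255 = 1.490 mGy/h.

1.49 mGy/h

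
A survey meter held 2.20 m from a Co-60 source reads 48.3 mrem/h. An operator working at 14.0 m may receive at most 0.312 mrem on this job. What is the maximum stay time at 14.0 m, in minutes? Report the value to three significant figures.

Using I₁d₁² = I₂d₂², rate at 14.0 m:
(2.20/14.0)² = 0.02469, so 48.3 × 0.02469 = 1.193 mrem/h.
Stay time = 0.312 mrem ÷ 1.193 mrem/h = 0.2615 h = 15.69 min.

15.7 min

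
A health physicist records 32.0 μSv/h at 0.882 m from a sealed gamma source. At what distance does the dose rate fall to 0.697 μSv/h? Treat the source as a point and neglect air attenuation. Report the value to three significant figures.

5.98 m

By the inverse-square law, d₂ = d₁·√(I₁/I₂).
I₁/I₂ = 32.0/0.697 = 45.91, so d₂ = 0.882 × √45.91 = 5.976 m.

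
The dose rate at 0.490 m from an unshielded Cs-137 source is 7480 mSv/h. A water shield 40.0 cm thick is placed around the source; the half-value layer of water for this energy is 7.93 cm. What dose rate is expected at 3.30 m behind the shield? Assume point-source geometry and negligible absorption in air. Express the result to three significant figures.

5.00 mSv/h

Distance alone: (0.490/3.30)² = 0.02205, so 7480 × 0.02205 = 164.9 mSv/h.
Shield: 40.0/7.93 = 5.044 half-value layers → attenuation 2^(−5.044) = 0.03031.
Combined: 164.9 × 0.03031 = 4.998 mSv/h.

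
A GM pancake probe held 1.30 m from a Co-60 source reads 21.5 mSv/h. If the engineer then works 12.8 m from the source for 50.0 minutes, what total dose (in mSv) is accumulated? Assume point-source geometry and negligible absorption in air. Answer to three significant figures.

0.185 mSv

Since intensity falls as 1/r², rate at 12.8 m:
(1.30/12.8)² = 0.01031, so 21.5 × 0.01031 = 0.2217 mSv/h.
Dose = rate × time = 0.2217 mSv/h × 0.8333 h = 0.1847 mSv.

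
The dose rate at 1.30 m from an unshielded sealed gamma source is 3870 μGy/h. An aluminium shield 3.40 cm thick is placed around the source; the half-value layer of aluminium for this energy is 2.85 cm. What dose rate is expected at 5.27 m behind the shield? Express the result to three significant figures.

103 μGy/h

Distance alone: 3870 × (1.30/5.27)² = 3870 × 0.06085 = 235.5 μGy/h.
Shield: 3.40/2.85 = 1.193 half-value layers → attenuation 2^(−1.193) = 0.4374.
Combined: 235.5 × 0.4374 = 103.0 μGy/h.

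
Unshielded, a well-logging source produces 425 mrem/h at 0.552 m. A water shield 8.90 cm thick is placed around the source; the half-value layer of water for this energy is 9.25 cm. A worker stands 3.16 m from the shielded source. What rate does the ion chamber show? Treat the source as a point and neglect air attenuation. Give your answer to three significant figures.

6.66 mrem/h

Distance alone: 425 × (0.552/3.16)² = 425 × 0.03051 = 12.97 mrem/h.
Shield: 8.90/9.25 = 0.9622 half-value layers → attenuation 2^(−0.9622) = 0.5133.
Combined: 12.97 × 0.5133 = 6.658 mrem/h.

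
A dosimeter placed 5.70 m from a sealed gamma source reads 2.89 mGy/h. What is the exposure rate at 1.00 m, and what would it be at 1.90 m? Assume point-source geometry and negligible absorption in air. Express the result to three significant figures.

93.9 mGy/h; 26.0 mGy/h

Applying the 1/r² law,
At 1.00 m: 2.89 × (5.70/1.00)² = 2.89 × 32.49 = 93.90 mGy/h
At 1.90 m: (1.00/1.90)² = 0.2770, so 93.90 × 0.2770 = 26.01 mGy/h.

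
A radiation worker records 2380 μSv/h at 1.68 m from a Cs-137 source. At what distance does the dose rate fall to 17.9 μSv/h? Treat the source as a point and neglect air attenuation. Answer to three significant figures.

Intensity scales as (d₁/d₂)², so d₂ = d₁·√(I₁/I₂).
I₁/I₂ = 2380/17.9 = 133.0, so d₂ = 1.68 × √133.0 = 19.37 m.

19.4 m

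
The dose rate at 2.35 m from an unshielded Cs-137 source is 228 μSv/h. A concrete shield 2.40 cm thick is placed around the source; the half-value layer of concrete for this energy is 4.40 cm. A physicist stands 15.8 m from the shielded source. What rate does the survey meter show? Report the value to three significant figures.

Distance alone: 228 × (2.35/15.8)² = 228 × 0.02212 = 5.043 μSv/h.
Shield: 2.40/4.40 = 0.5455 half-value layers → attenuation 2^(−0.5455) = 0.6852.
Combined: 5.043 × 0.6852 = 3.455 μSv/h.

3.46 μSv/h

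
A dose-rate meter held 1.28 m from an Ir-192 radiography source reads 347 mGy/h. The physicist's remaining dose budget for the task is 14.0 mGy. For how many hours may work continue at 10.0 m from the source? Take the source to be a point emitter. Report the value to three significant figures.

2.46 h

Using I₁d₁² = I₂d₂², rate at 10.0 m:
347 × (1.28/10.0)² = 347 × 0.01638 = 5.684 mGy/h.
Stay time = 14.0 mGy ÷ 5.684 mGy/h = 2.463 h.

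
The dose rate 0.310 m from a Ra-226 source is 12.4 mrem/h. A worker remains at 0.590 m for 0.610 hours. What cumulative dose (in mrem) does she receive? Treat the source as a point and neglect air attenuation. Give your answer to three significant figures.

Intensity scales as (d₁/d₂)², so rate at 0.590 m:
12.4 × (0.310/0.590)² = 12.4 × 0.2761 = 3.424 mrem/h.
Dose = rate × time = 3.424 mrem/h × 0.6100 h = 2.089 mrem.

2.09 mrem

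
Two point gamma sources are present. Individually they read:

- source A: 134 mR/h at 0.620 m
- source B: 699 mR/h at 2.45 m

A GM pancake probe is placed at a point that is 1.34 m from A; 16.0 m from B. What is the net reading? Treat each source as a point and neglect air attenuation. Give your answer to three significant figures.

45.1 mR/h

By superposition, sum each source's inverse-square contribution:
A: 134 × (0.620/1.34)² = 28.69 mR/h
B: 699 × (2.45/16.0)² = 16.39 mR/h
Total = 28.69 + 16.39 = 45.08 mR/h.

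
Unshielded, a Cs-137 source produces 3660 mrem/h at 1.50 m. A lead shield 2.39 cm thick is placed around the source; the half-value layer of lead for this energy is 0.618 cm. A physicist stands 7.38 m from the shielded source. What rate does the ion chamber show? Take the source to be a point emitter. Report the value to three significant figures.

10.4 mrem/h

Distance alone: 3660 × (1.50/7.38)² = 3660 × 0.04131 = 151.2 mrem/h.
Shield: 2.39/0.618 = 3.867 half-value layers → attenuation 2^(−3.867) = 0.06854.
Combined: 151.2 × 0.06854 = 10.36 mrem/h.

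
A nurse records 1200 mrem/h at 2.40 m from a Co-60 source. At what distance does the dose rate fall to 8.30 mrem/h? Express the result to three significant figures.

Intensity scales as (d₁/d₂)², so d₂ = d₁·√(I₁/I₂).
I₁/I₂ = 1200/8.30 = 144.6, so d₂ = 2.40 × √144.6 = 28.86 m.

28.9 m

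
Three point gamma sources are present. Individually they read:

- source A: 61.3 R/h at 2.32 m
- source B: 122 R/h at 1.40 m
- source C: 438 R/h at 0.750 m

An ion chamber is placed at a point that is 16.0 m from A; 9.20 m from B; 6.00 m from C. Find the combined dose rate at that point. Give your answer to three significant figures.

11.0 R/h

Each source contributes Iᵢ·(dᵢ/rᵢ)²; contributions add.
A: 61.3 × (2.32/16.0)² = 1.289 R/h
B: 122 × (1.40/9.20)² = 2.825 R/h
C: 438 × (0.750/6.00)² = 6.844 R/h
Total = 1.289 + 2.825 + 6.844 = 10.96 R/h.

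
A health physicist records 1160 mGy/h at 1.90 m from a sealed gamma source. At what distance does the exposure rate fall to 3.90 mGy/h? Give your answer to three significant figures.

Intensity scales as (d₁/d₂)², so d₂ = d₁·√(I₁/I₂).
I₁/I₂ = 1160/3.90 = 297.4, so d₂ = 1.90 × √297.4 = 32.77 m.

32.8 m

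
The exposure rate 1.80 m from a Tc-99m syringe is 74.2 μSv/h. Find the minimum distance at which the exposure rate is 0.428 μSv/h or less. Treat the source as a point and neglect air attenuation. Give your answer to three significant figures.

Since intensity falls as 1/r², d₂ = d₁·√(I₁/I₂).
I₁/I₂ = 74.2/0.428 = 173.4, so d₂ = 1.80 × √173.4 = 23.70 m.

23.7 m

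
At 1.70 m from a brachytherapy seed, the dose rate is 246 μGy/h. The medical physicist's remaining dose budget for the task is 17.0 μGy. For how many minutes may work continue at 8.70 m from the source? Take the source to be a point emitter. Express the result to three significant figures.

109 min

By the inverse-square law, rate at 8.70 m:
246 × (1.70/8.70)² = 246 × 0.03818 = 9.392 μGy/h.
Stay time = 17.0 μGy ÷ 9.392 μGy/h = 1.810 h = 108.6 min.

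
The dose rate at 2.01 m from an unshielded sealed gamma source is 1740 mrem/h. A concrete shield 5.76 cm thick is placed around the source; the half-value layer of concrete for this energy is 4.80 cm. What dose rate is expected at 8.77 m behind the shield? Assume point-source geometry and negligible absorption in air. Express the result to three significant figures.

39.8 mrem/h

Distance alone: (2.01/8.77)² = 0.05253, so 1740 × 0.05253 = 91.40 mrem/h.
Shield: 5.76/4.80 = 1.200 half-value layers → attenuation 2^(−1.200) = 0.4353.
Combined: 91.40 × 0.4353 = 39.79 mrem/h.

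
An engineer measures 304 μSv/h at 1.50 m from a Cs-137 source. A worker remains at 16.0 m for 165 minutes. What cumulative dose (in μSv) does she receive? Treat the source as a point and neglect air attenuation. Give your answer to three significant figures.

7.35 μSv

Using I₁d₁² = I₂d₂², rate at 16.0 m:
304 × (1.50/16.0)² = 304 × 0.008789 = 2.672 μSv/h.
Dose = rate × time = 2.672 μSv/h × 2.750 h = 7.348 μSv.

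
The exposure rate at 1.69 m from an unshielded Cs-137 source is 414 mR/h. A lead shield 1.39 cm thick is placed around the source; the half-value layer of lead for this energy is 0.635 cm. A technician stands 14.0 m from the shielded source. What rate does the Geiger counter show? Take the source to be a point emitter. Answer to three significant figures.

1.32 mR/h

Distance alone: 414 × (1.69/14.0)² = 414 × 0.01457 = 6.032 mR/h.
Shield: 1.39/0.635 = 2.189 half-value layers → attenuation 2^(−2.189) = 0.2193.
Combined: 6.032 × 0.2193 = 1.323 mR/h.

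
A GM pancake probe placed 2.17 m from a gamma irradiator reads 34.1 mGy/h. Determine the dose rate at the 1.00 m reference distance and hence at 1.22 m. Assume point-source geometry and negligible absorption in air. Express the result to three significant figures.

Applying the 1/r² law,
At 1.00 m: 34.1 × (2.17/1.00)² = 34.1 × 4.709 = 160.6 mGy/h
At 1.22 m: (1.00/1.22)² = 0.6719, so 160.6 × 0.6719 = 107.9 mGy/h.

161 mGy/h; 108 mGy/h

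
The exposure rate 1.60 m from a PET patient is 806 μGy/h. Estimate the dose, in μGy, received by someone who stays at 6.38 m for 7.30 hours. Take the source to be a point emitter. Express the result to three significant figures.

370 μGy

Intensity scales as (d₁/d₂)², so rate at 6.38 m:
(1.60/6.38)² = 0.06289, so 806 × 0.06289 = 50.69 μGy/h.
Dose = rate × time = 50.69 μGy/h × 7.300 h = 370.0 μGy.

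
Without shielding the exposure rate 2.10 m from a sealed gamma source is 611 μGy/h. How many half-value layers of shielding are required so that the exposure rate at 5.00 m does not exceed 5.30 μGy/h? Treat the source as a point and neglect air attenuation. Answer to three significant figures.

At 5.00 m, distance alone gives 611 × (2.10/5.00)² = 611 × 0.1764 = 107.8 μGy/h.
Further attenuation needed: 107.8/5.30 = 20.34.
n = log₂(20.34) = 4.346 half-value layers.

4.35 half-value layers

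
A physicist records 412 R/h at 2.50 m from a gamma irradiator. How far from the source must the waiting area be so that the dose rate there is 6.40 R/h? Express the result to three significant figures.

20.1 m

Applying the 1/r² law, d₂ = d₁·√(I₁/I₂).
I₁/I₂ = 412/6.40 = 64.38, so d₂ = 2.50 × √64.38 = 20.06 m.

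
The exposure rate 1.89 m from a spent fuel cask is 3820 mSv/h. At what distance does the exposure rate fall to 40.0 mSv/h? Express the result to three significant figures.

18.5 m

Since intensity falls as 1/r², d₂ = d₁·√(I₁/I₂).
I₁/I₂ = 3820/40.0 = 95.50, so d₂ = 1.89 × √95.50 = 18.47 m.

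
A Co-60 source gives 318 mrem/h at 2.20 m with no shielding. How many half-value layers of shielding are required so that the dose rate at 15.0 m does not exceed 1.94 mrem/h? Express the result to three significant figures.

At 15.0 m, distance alone gives 318 × (2.20/15.0)² = 318 × 0.02151 = 6.840 mrem/h.
Further attenuation needed: 6.840/1.94 = 3.526.
n = log₂(3.526) = 1.818 half-value layers.

1.82 half-value layers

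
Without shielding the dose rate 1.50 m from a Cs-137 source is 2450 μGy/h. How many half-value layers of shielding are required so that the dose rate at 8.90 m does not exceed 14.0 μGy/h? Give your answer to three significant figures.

At 8.90 m, distance alone gives 2450 × (1.50/8.90)² = 2450 × 0.02841 = 69.60 μGy/h.
Further attenuation needed: 69.60/14.0 = 4.971.
n = log₂(4.971) = 2.314 half-value layers.

2.31 half-value layers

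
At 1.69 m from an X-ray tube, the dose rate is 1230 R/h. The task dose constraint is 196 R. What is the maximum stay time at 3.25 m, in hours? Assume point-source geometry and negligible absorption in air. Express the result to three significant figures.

Applying the 1/r² law, rate at 3.25 m:
1230 × (1.69/3.25)² = 1230 × 0.2704 = 332.6 R/h.
Stay time = 196 R ÷ 332.6 R/h = 0.5893 h.

0.589 h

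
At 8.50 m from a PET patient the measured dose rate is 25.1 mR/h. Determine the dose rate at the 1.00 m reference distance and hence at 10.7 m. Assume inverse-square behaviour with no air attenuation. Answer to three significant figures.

Since intensity falls as 1/r²,
At 1.00 m: (8.50/1.00)² = 72.25, so 25.1 × 72.25 = 1813 mR/h
At 10.7 m: (1.00/10.7)² = 0.008734, so 1813 × 0.008734 = 15.83 mR/h.

1810 mR/h; 15.8 mR/h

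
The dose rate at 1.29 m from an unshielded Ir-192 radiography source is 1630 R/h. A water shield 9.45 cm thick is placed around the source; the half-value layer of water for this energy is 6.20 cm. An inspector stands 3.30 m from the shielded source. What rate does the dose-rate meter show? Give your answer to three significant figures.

Distance alone: 1630 × (1.29/3.30)² = 1630 × 0.1528 = 249.1 R/h.
Shield: 9.45/6.20 = 1.524 half-value layers → attenuation 2^(−1.524) = 0.3477.
Combined: 249.1 × 0.3477 = 86.61 R/h.

86.6 R/h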